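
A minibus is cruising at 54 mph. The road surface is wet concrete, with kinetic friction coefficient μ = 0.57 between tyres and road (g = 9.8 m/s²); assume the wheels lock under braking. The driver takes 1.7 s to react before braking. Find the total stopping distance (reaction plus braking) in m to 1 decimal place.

54 mph × 0.44704 = 24.1402 m/s.
a = μg = 0.57 × 9.8 = 5.586 m/s².
Reaction distance = v·t_r = 24.1402 × 1.7 = 41.038 m.
Braking distance = v²/(2a) = 24.1402² / (2 × 5.586) = 582.749 / 11.172 = 52.162 m.
Total = 41.038 + 52.162 = 93.200 m.

Total stopping distance ≈ 93.2 m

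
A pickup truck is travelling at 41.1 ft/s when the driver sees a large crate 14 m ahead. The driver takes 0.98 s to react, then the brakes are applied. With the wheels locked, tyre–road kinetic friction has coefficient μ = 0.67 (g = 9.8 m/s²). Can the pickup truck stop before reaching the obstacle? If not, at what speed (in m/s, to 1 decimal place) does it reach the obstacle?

41.1 ft/s × 0.3048 = 12.5273 m/s.
a = μg = 0.67 × 9.8 = 6.566 m/s².
Reaction distance = 12.5273 × 0.98 = 12.277 m.
Braking distance needed to stop: v²/(2a) = 156.933 / 13.132 = 11.950 m, so total needed = 12.277 + 11.950 = 24.227 m > 14 m — it cannot stop.
Distance remaining when braking begins: 14 − 12.277 = 1.723 m.
v² = v₀² − 2a·d = 156.933 − 2 × 6.566 × 1.723 = 134.307 m²/s².
v = √134.307 = 11.589 m/s.

No — it strikes the obstacle at 11.6 m/s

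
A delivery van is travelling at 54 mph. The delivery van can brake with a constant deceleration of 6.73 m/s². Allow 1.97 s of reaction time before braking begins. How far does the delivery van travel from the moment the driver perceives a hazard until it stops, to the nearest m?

Total stopping distance ≈ 91 m

54 mph × 0.44704 = 24.1402 m/s.
Reaction distance = v·t_r = 24.1402 × 1.97 = 47.556 m.
Braking distance = v²/(2a) = 24.1402² / (2 × 6.730) = 582.749 / 13.460 = 43.295 m.
Total = 47.556 + 43.295 = 90.851 m.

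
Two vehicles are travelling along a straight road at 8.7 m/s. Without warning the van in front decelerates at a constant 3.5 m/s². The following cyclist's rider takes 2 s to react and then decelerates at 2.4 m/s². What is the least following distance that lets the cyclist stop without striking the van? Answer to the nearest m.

Minimum gap ≈ 22 m

Leader travels v²/(2a_L) = 75.690 / 7.000 = 10.813 m before stopping.
Follower covers v·t_r = 8.7000 × 2 = 17.400 m while reacting, then v²/(2a_F) = 75.690 / 4.800 = 15.769 m while braking, for a total of 17.400 + 15.769 = 33.169 m.
Since a_F ≤ a_L and the follower starts braking later, the follower is never slower than the leader, so the closest approach is when both have stopped.
Minimum gap = 33.169 − 10.813 = 22.356 m.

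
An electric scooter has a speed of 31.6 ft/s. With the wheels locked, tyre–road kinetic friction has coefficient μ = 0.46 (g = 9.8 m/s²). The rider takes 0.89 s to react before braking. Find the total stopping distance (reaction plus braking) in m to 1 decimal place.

31.6 ft/s × 0.3048 = 9.6317 m/s.
a = μg = 0.46 × 9.8 = 4.508 m/s².
Reaction distance = v·t_r = 9.6317 × 0.89 = 8.572 m.
Braking distance = v²/(2a) = 9.6317² / (2 × 4.508) = 92.770 / 9.016 = 10.289 m.
Total = 8.572 + 10.289 = 18.861 m.

Total stopping distance ≈ 18.9 m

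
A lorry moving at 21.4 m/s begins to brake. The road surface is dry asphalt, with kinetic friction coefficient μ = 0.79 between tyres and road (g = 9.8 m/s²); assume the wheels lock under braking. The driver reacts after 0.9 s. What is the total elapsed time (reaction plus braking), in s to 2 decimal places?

a = μg = 0.79 × 9.8 = 7.742 m/s².
Braking time = v/a = 21.4000 / 7.742 = 2.764 s.
Total = 0.9 + 2.764 = 3.664 s.

Total time ≈ 3.66 s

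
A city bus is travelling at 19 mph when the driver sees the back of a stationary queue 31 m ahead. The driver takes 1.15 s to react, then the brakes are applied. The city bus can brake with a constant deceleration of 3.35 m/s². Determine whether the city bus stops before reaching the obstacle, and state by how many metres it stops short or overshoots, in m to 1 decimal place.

19 mph × 0.44704 = 8.4938 m/s.
Reaction distance = 8.4938 × 1.15 = 9.768 m.
Braking distance = v²/(2a) = 72.145 / 6.700 = 10.768 m.
Total stopping distance = 9.768 + 10.768 = 20.536 m, vs 31 m available — it stops with 31 − 20.536 = 10.464 m to spare.

Yes — it stops 10.5 m short of the obstacle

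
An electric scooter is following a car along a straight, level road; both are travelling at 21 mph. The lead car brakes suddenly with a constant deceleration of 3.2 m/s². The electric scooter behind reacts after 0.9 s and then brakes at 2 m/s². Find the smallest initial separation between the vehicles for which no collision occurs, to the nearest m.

21 mph × 0.44704 = 9.3878 m/s.
Leader travels v²/(2a_L) = 88.131 / 6.400 = 13.770 m before stopping.
Follower covers v·t_r = 9.3878 × 0.9 = 8.449 m while reacting, then v²/(2a_F) = 88.131 / 4.000 = 22.033 m while braking, for a total of 8.449 + 22.033 = 30.482 m.
Since a_F ≤ a_L and the follower starts braking later, the follower is never slower than the leader, so the closest approach is when both have stopped.
Minimum gap = 30.482 − 13.770 = 16.712 m.

Minimum gap ≈ 17 m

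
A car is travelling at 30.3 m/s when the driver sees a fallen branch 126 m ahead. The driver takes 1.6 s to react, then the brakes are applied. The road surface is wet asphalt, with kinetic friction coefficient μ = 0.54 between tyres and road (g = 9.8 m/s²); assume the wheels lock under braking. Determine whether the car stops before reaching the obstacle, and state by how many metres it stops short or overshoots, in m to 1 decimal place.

a = μg = 0.54 × 9.8 = 5.292 m/s².
Reaction distance = 30.3000 × 1.6 = 48.480 m.
Braking distance = v²/(2a) = 918.090 / 10.584 = 86.743 m.
Total stopping distance = 48.480 + 86.743 = 135.223 m, vs 126 m available — it cannot stop in time and overshoots by 135.223 − 126 = 9.223 m.

No — it overshoots by 9.2 m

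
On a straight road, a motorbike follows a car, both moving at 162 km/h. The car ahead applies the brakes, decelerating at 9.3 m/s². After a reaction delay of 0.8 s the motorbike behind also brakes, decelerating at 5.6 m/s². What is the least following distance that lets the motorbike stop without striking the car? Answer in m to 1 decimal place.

162 km/h ÷ 3.6 = 45.0000 m/s.
Leader travels v²/(2a_L) = 2025.000 / 18.600 = 108.871 m before stopping.
Follower covers v·t_r = 45.0000 × 0.8 = 36.000 m while reacting, then v²/(2a_F) = 2025.000 / 11.200 = 180.804 m while braking, for a total of 36.000 + 180.804 = 216.804 m.
Since a_F ≤ a_L and the follower starts braking later, the follower is never slower than the leader, so the closest approach is when both have stopped.
Minimum gap = 216.804 − 108.871 = 107.933 m.

Minimum gap ≈ 107.9 m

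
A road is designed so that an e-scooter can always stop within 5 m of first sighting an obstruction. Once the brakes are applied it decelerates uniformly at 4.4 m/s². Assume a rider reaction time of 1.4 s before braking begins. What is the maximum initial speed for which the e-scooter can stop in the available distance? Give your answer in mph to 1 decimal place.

Stopping distance: v·t_r + v²/(2a) = 5 with t_r = 1.4 s and a = 4.400 m/s².
So v² + 12.320 v − 44.00 = 0.
Positive root: v = −a·t_r + √((a·t_r)² + 2a·d) = −6.160 + √(37.946 + 44.00) = 2.8924 m/s.
2.8924 m/s ÷ 0.44704 = 6.470 mph.

Maximum speed ≈ 6.5 mph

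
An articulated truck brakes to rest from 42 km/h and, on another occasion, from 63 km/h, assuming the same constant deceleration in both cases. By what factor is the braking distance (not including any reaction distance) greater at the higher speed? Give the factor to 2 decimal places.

Factor ≈ 2.25

Braking distance d = v²/(2a), so with a fixed, d ∝ v².
Factor = (63/42)² = 1.5000² = 2.2500.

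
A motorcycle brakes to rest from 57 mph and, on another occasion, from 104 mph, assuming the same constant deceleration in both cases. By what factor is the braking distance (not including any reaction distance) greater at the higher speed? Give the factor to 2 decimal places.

Factor ≈ 3.33

Braking distance d = v²/(2a), so with a fixed, d ∝ v².
Factor = (104/57)² = 1.8246² = 3.3292.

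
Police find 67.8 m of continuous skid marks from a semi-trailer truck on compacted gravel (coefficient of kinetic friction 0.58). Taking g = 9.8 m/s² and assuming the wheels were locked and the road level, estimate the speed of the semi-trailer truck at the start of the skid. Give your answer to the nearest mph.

Deceleration a = μg = 0.58 × 9.8 = 5.684 m/s².
v = √(2a·d) = √(2 × 5.684 × 67.8) = √770.750 = 27.7624 m/s.
= 27.7624 ÷ 0.44704 = 62.103 mph.

Initial speed ≈ 62 mph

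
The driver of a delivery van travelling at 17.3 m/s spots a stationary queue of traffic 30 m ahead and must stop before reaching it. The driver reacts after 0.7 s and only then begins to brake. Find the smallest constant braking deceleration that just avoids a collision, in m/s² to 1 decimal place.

Required deceleration ≈ 8.4 m/s²

Distance covered during reaction = 17.3000 × 0.7 = 12.110 m.
Distance available for braking: 30 − 12.110 = 17.890 m.
v² = 2a·d ⇒ a = v²/(2d) = 17.3000² / (2 × 17.890) = 299.290 / 35.780 = 8.3647 m/s².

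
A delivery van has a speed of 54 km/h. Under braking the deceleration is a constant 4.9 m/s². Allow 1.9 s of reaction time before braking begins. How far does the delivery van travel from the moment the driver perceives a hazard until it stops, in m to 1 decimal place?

54 km/h ÷ 3.6 = 15.0000 m/s.
Reaction distance = v·t_r = 15.0000 × 1.9 = 28.500 m.
Braking distance = v²/(2a) = 15.0000² / (2 × 4.900) = 225.000 / 9.800 = 22.959 m.
Total = 28.500 + 22.959 = 51.459 m.

Total stopping distance ≈ 51.5 m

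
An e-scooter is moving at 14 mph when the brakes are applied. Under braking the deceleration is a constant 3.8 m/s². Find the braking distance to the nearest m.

Braking distance ≈ 5 m

14 mph × 0.44704 = 6.2586 m/s.
Braking distance = v²/(2a) = 6.2586² / (2 × 3.800) = 39.170 / 7.600 = 5.154 m.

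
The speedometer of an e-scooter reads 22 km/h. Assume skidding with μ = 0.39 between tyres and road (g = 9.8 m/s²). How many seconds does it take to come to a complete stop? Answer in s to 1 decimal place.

Braking time ≈ 1.6 s

22 km/h ÷ 3.6 = 6.1111 m/s.
a = μg = 0.39 × 9.8 = 3.822 m/s².
Braking time = v/a = 6.1111 / 3.822 = 1.599 s.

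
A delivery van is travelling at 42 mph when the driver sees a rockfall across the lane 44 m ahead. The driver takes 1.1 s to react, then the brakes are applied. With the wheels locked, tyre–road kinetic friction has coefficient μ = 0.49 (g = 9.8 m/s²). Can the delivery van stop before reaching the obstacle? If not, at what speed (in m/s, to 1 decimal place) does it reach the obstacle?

No — it strikes the obstacle at 11.3 m/s

42 mph × 0.44704 = 18.7757 m/s.
a = μg = 0.49 × 9.8 = 4.802 m/s².
Reaction distance = 18.7757 × 1.1 = 20.653 m.
Braking distance needed to stop: v²/(2a) = 352.527 / 9.604 = 36.706 m, so total needed = 20.653 + 36.706 = 57.359 m > 44 m — it cannot stop.
Distance remaining when braking begins: 44 − 20.653 = 23.347 m.
v² = v₀² − 2a·d = 352.527 − 2 × 4.802 × 23.347 = 128.302 m²/s².
v = √128.302 = 11.327 m/s.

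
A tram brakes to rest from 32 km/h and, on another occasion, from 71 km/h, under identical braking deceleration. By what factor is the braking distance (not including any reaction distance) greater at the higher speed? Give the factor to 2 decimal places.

Factor ≈ 4.92

Braking distance d = v²/(2a), so with a fixed, d ∝ v².
Factor = (71/32)² = 2.2188² = 4.9231.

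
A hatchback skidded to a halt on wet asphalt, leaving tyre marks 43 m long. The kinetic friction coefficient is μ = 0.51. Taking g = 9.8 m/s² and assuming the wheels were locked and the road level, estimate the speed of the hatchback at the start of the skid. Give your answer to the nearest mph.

Initial speed ≈ 46 mph

Deceleration a = μg = 0.51 × 9.8 = 4.998 m/s².
v = √(2a·d) = √(2 × 4.998 × 43) = √429.828 = 20.7323 m/s.
= 20.7323 ÷ 0.44704 = 46.377 mph.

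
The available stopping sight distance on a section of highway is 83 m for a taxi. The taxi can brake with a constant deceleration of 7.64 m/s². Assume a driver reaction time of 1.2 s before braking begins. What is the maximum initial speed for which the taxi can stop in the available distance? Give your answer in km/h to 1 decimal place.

Maximum speed ≈ 99.4 km/h

Stopping distance: v·t_r + v²/(2a) = 83 with t_r = 1.2 s and a = 7.640 m/s².
So v² + 18.336 v − 1268.24 = 0.
Positive root: v = −a·t_r + √((a·t_r)² + 2a·d) = −9.168 + √(84.052 + 1268.24) = 27.6055 m/s.
27.6055 m/s × 3.6 = 99.380 km/h.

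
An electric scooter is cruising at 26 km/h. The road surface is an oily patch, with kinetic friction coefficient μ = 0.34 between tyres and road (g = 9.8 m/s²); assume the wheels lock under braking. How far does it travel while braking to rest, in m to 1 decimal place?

Braking distance ≈ 7.8 m

26 km/h ÷ 3.6 = 7.2222 m/s.
a = μg = 0.34 × 9.8 = 3.332 m/s².
Braking distance = v²/(2a) = 7.2222² / (2 × 3.332) = 52.160 / 6.664 = 7.827 m.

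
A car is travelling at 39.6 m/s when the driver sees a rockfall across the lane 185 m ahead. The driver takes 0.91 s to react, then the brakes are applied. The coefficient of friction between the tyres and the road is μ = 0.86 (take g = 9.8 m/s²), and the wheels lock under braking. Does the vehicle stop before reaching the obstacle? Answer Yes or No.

a = μg = 0.86 × 9.8 = 8.428 m/s².
Reaction distance = 39.6000 × 0.91 = 36.036 m.
Braking distance = v²/(2a) = 1568.160 / 16.856 = 93.033 m.
Total stopping distance = 36.036 + 93.033 = 129.069 m, vs 185 m available — it stops with 185 − 129.069 = 55.931 m to spare.

Yes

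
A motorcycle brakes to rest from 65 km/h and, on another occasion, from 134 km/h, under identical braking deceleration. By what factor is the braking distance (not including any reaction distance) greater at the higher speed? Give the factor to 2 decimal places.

Factor ≈ 4.25

Braking distance d = v²/(2a), so with a fixed, d ∝ v².
Factor = (134/65)² = 2.0615² = 4.2498.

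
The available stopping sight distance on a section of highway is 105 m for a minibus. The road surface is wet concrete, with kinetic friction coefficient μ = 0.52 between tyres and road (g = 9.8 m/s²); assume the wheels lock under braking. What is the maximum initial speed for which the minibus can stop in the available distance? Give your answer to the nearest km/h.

a = μg = 0.52 × 9.8 = 5.096 m/s².
v²/(2a) = d ⇒ v = √(2 × 5.096 × 105) = √1070.16 = 32.7133 m/s.
32.7133 m/s × 3.6 = 117.768 km/h.

Maximum speed ≈ 118 km/h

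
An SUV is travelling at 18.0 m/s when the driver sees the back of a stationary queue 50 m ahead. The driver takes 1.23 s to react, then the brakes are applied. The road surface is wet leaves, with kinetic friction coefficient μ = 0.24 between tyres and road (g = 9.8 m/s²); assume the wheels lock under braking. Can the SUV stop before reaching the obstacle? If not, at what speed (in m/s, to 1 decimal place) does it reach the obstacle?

a = μg = 0.24 × 9.8 = 2.352 m/s².
Reaction distance = 18.0000 × 1.23 = 22.140 m.
Braking distance needed to stop: v²/(2a) = 324.000 / 4.704 = 68.878 m, so total needed = 22.140 + 68.878 = 91.018 m > 50 m — it cannot stop.
Distance remaining when braking begins: 50 − 22.140 = 27.860 m.
v² = v₀² − 2a·d = 324.000 − 2 × 2.352 × 27.860 = 192.947 m²/s².
v = √192.947 = 13.891 m/s.

No — it strikes the obstacle at 13.9 m/s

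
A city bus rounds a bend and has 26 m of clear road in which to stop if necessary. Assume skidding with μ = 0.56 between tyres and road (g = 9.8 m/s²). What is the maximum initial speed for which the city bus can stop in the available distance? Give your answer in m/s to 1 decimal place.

Maximum speed ≈ 16.9 m/s

a = μg = 0.56 × 9.8 = 5.488 m/s².
v²/(2a) = d ⇒ v = √(2 × 5.488 × 26) = √285.38 = 16.8932 m/s.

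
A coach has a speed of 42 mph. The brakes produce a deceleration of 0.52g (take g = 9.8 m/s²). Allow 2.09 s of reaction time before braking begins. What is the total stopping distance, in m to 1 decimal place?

42 mph × 0.44704 = 18.7757 m/s.
a = 0.52 × 9.8 = 5.096 m/s².
Reaction distance = v·t_r = 18.7757 × 2.09 = 39.241 m.
Braking distance = v²/(2a) = 18.7757² / (2 × 5.096) = 352.527 / 10.192 = 34.589 m.
Total = 39.241 + 34.589 = 73.830 m.

Total stopping distance ≈ 73.8 m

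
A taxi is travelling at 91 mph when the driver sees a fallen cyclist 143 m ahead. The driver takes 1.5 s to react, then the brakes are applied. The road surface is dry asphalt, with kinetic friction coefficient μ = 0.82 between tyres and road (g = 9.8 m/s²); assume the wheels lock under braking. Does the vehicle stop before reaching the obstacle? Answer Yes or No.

No

91 mph × 0.44704 = 40.6806 m/s.
a = μg = 0.82 × 9.8 = 8.036 m/s².
Reaction distance = 40.6806 × 1.5 = 61.021 m.
Braking distance = v²/(2a) = 1654.911 / 16.072 = 102.969 m.
Total stopping distance = 61.021 + 102.969 = 163.990 m, vs 143 m available — it cannot stop in time and overshoots by 163.990 − 143 = 20.990 m.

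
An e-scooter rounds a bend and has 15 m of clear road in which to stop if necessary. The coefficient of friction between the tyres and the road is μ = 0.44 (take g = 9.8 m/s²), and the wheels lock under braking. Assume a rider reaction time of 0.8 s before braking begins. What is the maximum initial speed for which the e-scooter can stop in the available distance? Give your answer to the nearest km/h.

a = μg = 0.44 × 9.8 = 4.312 m/s².
Stopping distance: v·t_r + v²/(2a) = 15 with t_r = 0.8 s and a = 4.312 m/s².
So v² + 6.899 v − 129.36 = 0.
Positive root: v = −a·t_r + √((a·t_r)² + 2a·d) = −3.450 + √(11.903 + 129.36) = 8.4354 m/s.
8.4354 m/s × 3.6 = 30.367 km/h.

Maximum speed ≈ 30 km/h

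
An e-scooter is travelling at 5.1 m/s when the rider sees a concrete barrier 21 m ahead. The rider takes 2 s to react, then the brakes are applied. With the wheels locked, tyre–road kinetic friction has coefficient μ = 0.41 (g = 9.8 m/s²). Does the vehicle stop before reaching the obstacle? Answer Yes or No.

a = μg = 0.41 × 9.8 = 4.018 m/s².
Reaction distance = 5.1000 × 2 = 10.200 m.
Braking distance = v²/(2a) = 26.010 / 8.036 = 3.237 m.
Total stopping distance = 10.200 + 3.237 = 13.437 m, vs 21 m available — it stops with 21 − 13.437 = 7.563 m to spare.

Yes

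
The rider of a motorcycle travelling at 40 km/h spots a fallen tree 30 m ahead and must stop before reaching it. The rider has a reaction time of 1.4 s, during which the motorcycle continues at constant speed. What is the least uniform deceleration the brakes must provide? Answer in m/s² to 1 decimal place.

40 km/h ÷ 3.6 = 11.1111 m/s.
Distance covered during reaction = 11.1111 × 1.4 = 15.556 m.
Distance available for braking: 30 − 15.556 = 14.444 m.
v² = 2a·d ⇒ a = v²/(2d) = 11.1111² / (2 × 14.444) = 123.457 / 28.888 = 4.2736 m/s².

Required deceleration ≈ 4.3 m/s²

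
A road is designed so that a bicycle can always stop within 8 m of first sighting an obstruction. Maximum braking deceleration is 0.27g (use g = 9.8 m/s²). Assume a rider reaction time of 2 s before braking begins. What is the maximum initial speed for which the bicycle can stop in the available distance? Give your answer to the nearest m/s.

Maximum speed ≈ 3 m/s

a = 0.27 × 9.8 = 2.646 m/s².
Stopping distance: v·t_r + v²/(2a) = 8 with t_r = 2 s and a = 2.646 m/s².
So v² + 10.584 v − 42.34 = 0.
Positive root: v = −a·t_r + √((a·t_r)² + 2a·d) = −5.292 + √(28.005 + 42.34) = 3.0952 m/s.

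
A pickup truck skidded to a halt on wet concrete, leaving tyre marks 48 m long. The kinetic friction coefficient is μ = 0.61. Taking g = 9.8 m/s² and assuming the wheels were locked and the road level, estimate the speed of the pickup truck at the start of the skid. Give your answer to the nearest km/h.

Deceleration a = μg = 0.61 × 9.8 = 5.978 m/s².
v = √(2a·d) = √(2 × 5.978 × 48) = √573.888 = 23.9560 m/s.
= 23.9560 × 3.6 = 86.242 km/h.

Initial speed ≈ 86 km/h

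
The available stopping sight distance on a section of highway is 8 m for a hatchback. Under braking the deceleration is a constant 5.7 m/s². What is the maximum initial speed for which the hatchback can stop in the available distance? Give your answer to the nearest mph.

v²/(2a) = d ⇒ v = √(2 × 5.700 × 8) = √91.20 = 9.5499 m/s.
9.5499 m/s ÷ 0.44704 = 21.363 mph.

Maximum speed ≈ 21 mph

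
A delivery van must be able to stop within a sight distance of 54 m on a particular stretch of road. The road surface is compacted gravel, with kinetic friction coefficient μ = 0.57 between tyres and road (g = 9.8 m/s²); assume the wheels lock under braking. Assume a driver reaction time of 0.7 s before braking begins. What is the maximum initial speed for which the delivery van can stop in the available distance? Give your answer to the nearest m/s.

a = μg = 0.57 × 9.8 = 5.586 m/s².
Stopping distance: v·t_r + v²/(2a) = 54 with t_r = 0.7 s and a = 5.586 m/s².
So v² + 7.820 v − 603.29 = 0.
Positive root: v = −a·t_r + √((a·t_r)² + 2a·d) = −3.910 + √(15.288 + 603.29) = 20.9612 m/s.

Maximum speed ≈ 21 m/s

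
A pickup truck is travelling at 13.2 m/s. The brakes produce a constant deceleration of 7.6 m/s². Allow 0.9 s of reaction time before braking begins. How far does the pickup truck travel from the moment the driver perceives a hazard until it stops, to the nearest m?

Total stopping distance ≈ 23 m

Reaction distance = v·t_r = 13.2000 × 0.9 = 11.880 m.
Braking distance = v²/(2a) = 13.2000² / (2 × 7.600) = 174.240 / 15.200 = 11.463 m.
Total = 11.880 + 11.463 = 23.343 m.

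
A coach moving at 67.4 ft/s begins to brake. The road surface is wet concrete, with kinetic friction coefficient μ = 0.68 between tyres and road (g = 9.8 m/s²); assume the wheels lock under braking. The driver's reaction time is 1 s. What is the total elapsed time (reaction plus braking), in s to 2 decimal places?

67.4 ft/s × 0.3048 = 20.5435 m/s.
a = μg = 0.68 × 9.8 = 6.664 m/s².
Braking time = v/a = 20.5435 / 6.664 = 3.083 s.
Total = 1 + 3.083 = 4.083 s.

Total time ≈ 4.08 s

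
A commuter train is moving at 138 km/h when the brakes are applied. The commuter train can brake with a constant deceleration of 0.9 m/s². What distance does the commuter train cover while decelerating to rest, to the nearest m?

138 km/h ÷ 3.6 = 38.3333 m/s.
Braking distance = v²/(2a) = 38.3333² / (2 × 0.900) = 1469.442 / 1.800 = 816.357 m.

Braking distance ≈ 816 m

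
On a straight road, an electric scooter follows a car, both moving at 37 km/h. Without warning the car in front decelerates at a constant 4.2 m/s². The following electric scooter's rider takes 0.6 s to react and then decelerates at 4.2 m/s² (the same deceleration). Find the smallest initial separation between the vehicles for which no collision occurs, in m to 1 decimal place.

37 km/h ÷ 3.6 = 10.2778 m/s.
Leader travels v²/(2a_L) = 105.633 / 8.400 = 12.575 m before stopping.
Follower covers v·t_r = 10.2778 × 0.6 = 6.167 m while reacting, then v²/(2a_F) = 105.633 / 8.400 = 12.575 m while braking, for a total of 6.167 + 12.575 = 18.742 m.
Since a_F ≤ a_L and the follower starts braking later, the follower is never slower than the leader, so the closest approach is when both have stopped.
Minimum gap = 18.742 − 12.575 = 6.167 m.

Minimum gap ≈ 6.2 m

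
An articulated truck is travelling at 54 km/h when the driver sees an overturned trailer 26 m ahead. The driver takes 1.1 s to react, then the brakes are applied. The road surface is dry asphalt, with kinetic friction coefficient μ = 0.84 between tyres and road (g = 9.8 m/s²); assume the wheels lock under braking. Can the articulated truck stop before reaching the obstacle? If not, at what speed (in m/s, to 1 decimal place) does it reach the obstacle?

54 km/h ÷ 3.6 = 15.0000 m/s.
a = μg = 0.84 × 9.8 = 8.232 m/s².
Reaction distance = 15.0000 × 1.1 = 16.500 m.
Braking distance needed to stop: v²/(2a) = 225.000 / 16.464 = 13.666 m, so total needed = 16.500 + 13.666 = 30.166 m > 26 m — it cannot stop.
Distance remaining when braking begins: 26 − 16.500 = 9.500 m.
v² = v₀² − 2a·d = 225.000 − 2 × 8.232 × 9.500 = 68.592 m²/s².
v = √68.592 = 8.282 m/s.

No — it strikes the obstacle at 8.3 m/s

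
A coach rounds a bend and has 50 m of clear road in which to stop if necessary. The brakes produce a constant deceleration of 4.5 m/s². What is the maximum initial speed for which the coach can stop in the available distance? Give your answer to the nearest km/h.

v²/(2a) = d ⇒ v = √(2 × 4.500 × 50) = √450.00 = 21.2132 m/s.
21.2132 m/s × 3.6 = 76.368 km/h.

Maximum speed ≈ 76 km/h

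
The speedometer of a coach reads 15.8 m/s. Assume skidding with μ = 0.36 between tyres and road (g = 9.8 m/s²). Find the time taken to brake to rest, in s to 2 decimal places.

Braking time ≈ 4.48 s

a = μg = 0.36 × 9.8 = 3.528 m/s².
Braking time = v/a = 15.8000 / 3.528 = 4.478 s.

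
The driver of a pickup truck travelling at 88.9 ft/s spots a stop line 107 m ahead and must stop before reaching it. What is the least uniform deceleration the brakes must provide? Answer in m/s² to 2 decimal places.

Required deceleration ≈ 3.43 m/s²

88.9 ft/s × 0.3048 = 27.0967 m/s.
v² = 2a·d ⇒ a = v²/(2d) = 27.0967² / (2 × 107.000) = 734.231 / 214.000 = 3.4310 m/s².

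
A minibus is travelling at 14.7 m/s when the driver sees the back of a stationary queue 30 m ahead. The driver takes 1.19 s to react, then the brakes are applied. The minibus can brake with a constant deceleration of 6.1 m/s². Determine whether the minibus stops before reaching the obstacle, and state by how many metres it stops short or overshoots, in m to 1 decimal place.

Reaction distance = 14.7000 × 1.19 = 17.493 m.
Braking distance = v²/(2a) = 216.090 / 12.200 = 17.712 m.
Total stopping distance = 17.493 + 17.712 = 35.205 m, vs 30 m available — it cannot stop in time and overshoots by 35.205 − 30 = 5.205 m.

No — it overshoots by 5.2 m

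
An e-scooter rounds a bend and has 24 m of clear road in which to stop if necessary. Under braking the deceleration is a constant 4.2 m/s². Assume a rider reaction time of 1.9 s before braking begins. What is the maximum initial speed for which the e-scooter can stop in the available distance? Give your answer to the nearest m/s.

Stopping distance: v·t_r + v²/(2a) = 24 with t_r = 1.9 s and a = 4.200 m/s².
So v² + 15.960 v − 201.60 = 0.
Positive root: v = −a·t_r + √((a·t_r)² + 2a·d) = −7.980 + √(63.680 + 201.60) = 8.3074 m/s.

Maximum speed ≈ 8 m/s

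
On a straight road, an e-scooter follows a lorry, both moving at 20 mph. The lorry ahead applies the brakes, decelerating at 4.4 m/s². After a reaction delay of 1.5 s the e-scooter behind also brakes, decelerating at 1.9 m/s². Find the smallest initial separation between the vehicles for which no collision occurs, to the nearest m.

Minimum gap ≈ 25 m

20 mph × 0.44704 = 8.9408 m/s.
Leader travels v²/(2a_L) = 79.938 / 8.800 = 9.084 m before stopping.
Follower covers v·t_r = 8.9408 × 1.5 = 13.411 m while reacting, then v²/(2a_F) = 79.938 / 3.800 = 21.036 m while braking, for a total of 13.411 + 21.036 = 34.447 m.
Since a_F ≤ a_L and the follower starts braking later, the follower is never slower than the leader, so the closest approach is when both have stopped.
Minimum gap = 34.447 − 9.084 = 25.363 m.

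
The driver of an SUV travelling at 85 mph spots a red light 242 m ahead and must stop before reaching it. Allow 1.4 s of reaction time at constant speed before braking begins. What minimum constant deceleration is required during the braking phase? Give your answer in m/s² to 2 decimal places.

85 mph × 0.44704 = 37.9984 m/s.
Distance covered during reaction = 37.9984 × 1.4 = 53.198 m.
Distance available for braking: 242 − 53.198 = 188.802 m.
v² = 2a·d ⇒ a = v²/(2d) = 37.9984² / (2 × 188.802) = 1443.878 / 377.604 = 3.8238 m/s².

Required deceleration ≈ 3.82 m/s²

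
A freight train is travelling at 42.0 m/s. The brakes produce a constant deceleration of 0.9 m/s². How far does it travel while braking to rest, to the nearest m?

Braking distance ≈ 980 m

Braking distance = v²/(2a) = 42.0000² / (2 × 0.900) = 1764.000 / 1.800 = 980.000 m.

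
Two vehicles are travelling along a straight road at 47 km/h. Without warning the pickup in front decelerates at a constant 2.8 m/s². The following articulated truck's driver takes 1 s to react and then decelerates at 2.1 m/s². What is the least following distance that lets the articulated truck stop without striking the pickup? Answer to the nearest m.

Minimum gap ≈ 23 m

47 km/h ÷ 3.6 = 13.0556 m/s.
Leader travels v²/(2a_L) = 170.449 / 5.600 = 30.437 m before stopping.
Follower covers v·t_r = 13.0556 × 1 = 13.056 m while reacting, then v²/(2a_F) = 170.449 / 4.200 = 40.583 m while braking, for a total of 13.056 + 40.583 = 53.639 m.
Since a_F ≤ a_L and the follower starts braking later, the follower is never slower than the leader, so the closest approach is when both have stopped.
Minimum gap = 53.639 − 30.437 = 23.202 m.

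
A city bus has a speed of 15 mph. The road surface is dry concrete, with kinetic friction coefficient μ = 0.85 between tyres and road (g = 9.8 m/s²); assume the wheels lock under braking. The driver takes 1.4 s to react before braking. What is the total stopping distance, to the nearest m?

15 mph × 0.44704 = 6.7056 m/s.
a = μg = 0.85 × 9.8 = 8.330 m/s².
Reaction distance = v·t_r = 6.7056 × 1.4 = 9.388 m.
Braking distance = v²/(2a) = 6.7056² / (2 × 8.330) = 44.965 / 16.660 = 2.699 m.
Total = 9.388 + 2.699 = 12.087 m.

Total stopping distance ≈ 12 m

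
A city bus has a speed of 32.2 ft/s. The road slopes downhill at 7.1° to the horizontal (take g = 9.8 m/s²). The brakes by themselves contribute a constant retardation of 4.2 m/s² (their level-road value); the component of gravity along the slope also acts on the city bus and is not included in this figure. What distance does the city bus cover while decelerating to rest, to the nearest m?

Braking distance ≈ 16 m

32.2 ft/s × 0.3048 = 9.8146 m/s.
Gravity along the downhill slope reduces the braking deceleration: a_eff = 4.200 − 9.8·sin 7.1° = 4.200 − 1.211 = 2.989 m/s².
Braking distance = v²/(2a) = 9.8146² / (2 × 2.989) = 96.326 / 5.978 = 16.113 m.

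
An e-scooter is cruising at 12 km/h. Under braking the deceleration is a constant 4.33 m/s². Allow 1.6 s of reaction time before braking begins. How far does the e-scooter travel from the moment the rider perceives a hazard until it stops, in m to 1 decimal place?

Total stopping distance ≈ 6.6 m

12 km/h ÷ 3.6 = 3.3333 m/s.
Reaction distance = v·t_r = 3.3333 × 1.6 = 5.333 m.
Braking distance = v²/(2a) = 3.3333² / (2 × 4.330) = 11.111 / 8.660 = 1.283 m.
Total = 5.333 + 1.283 = 6.616 m.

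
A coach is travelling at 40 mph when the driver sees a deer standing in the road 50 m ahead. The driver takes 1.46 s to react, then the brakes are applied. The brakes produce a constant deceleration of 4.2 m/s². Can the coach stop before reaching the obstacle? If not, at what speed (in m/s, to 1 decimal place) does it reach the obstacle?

40 mph × 0.44704 = 17.8816 m/s.
Reaction distance = 17.8816 × 1.46 = 26.107 m.
Braking distance needed to stop: v²/(2a) = 319.752 / 8.400 = 38.066 m, so total needed = 26.107 + 38.066 = 64.173 m > 50 m — it cannot stop.
Distance remaining when braking begins: 50 − 26.107 = 23.893 m.
v² = v₀² − 2a·d = 319.752 − 2 × 4.200 × 23.893 = 119.051 m²/s².
v = √119.051 = 10.911 m/s.

No — it strikes the obstacle at 10.9 m/s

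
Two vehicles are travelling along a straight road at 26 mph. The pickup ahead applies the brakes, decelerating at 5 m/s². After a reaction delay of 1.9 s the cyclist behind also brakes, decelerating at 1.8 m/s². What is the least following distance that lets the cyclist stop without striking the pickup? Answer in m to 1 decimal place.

Minimum gap ≈ 46.1 m

26 mph × 0.44704 = 11.6230 m/s.
Leader travels v²/(2a_L) = 135.094 / 10.000 = 13.509 m before stopping.
Follower covers v·t_r = 11.6230 × 1.9 = 22.084 m while reacting, then v²/(2a_F) = 135.094 / 3.600 = 37.526 m while braking, for a total of 22.084 + 37.526 = 59.610 m.
Since a_F ≤ a_L and the follower starts braking later, the follower is never slower than the leader, so the closest approach is when both have stopped.
Minimum gap = 59.610 − 13.509 = 46.101 m.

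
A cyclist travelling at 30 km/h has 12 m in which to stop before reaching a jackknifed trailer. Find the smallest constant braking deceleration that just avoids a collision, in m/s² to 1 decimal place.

Required deceleration ≈ 2.9 m/s²

30 km/h ÷ 3.6 = 8.3333 m/s.
v² = 2a·d ⇒ a = v²/(2d) = 8.3333² / (2 × 12.000) = 69.444 / 24.000 = 2.8935 m/s².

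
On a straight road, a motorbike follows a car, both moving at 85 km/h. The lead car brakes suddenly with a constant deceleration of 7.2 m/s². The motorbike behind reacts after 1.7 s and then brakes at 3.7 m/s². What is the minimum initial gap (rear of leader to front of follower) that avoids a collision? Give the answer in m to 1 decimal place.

Minimum gap ≈ 76.8 m

85 km/h ÷ 3.6 = 23.6111 m/s.
Leader travels v²/(2a_L) = 557.484 / 14.400 = 38.714 m before stopping.
Follower covers v·t_r = 23.6111 × 1.7 = 40.139 m while reacting, then v²/(2a_F) = 557.484 / 7.400 = 75.336 m while braking, for a total of 40.139 + 75.336 = 115.475 m.
Since a_F ≤ a_L and the follower starts braking later, the follower is never slower than the leader, so the closest approach is when both have stopped.
Minimum gap = 115.475 − 38.714 = 76.761 m.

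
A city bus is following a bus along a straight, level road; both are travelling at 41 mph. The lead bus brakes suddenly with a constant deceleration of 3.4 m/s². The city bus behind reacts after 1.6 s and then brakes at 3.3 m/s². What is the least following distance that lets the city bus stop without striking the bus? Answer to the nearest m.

41 mph × 0.44704 = 18.3286 m/s.
Leader travels v²/(2a_L) = 335.938 / 6.800 = 49.403 m before stopping.
Follower covers v·t_r = 18.3286 × 1.6 = 29.326 m while reacting, then v²/(2a_F) = 335.938 / 6.600 = 50.900 m while braking, for a total of 29.326 + 50.900 = 80.226 m.
Since a_F ≤ a_L and the follower starts braking later, the follower is never slower than the leader, so the closest approach is when both have stopped.
Minimum gap = 80.226 − 49.403 = 30.823 m.

Minimum gap ≈ 31 m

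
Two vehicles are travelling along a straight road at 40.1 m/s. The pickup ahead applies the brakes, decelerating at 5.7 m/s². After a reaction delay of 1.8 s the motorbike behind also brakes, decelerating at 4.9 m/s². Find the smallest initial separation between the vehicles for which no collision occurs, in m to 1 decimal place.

Leader travels v²/(2a_L) = 1608.010 / 11.400 = 141.054 m before stopping.
Follower covers v·t_r = 40.1000 × 1.8 = 72.180 m while reacting, then v²/(2a_F) = 1608.010 / 9.800 = 164.083 m while braking, for a total of 72.180 + 164.083 = 236.263 m.
Since a_F ≤ a_L and the follower starts braking later, the follower is never slower than the leader, so the closest approach is when both have stopped.
Minimum gap = 236.263 − 141.054 = 95.209 m.

Minimum gap ≈ 95.2 m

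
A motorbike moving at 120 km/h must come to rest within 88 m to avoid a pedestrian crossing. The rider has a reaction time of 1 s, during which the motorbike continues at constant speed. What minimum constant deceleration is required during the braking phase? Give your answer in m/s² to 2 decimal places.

Required deceleration ≈ 10.16 m/s²

120 km/h ÷ 3.6 = 33.3333 m/s.
Distance covered during reaction = 33.3333 × 1 = 33.333 m.
Distance available for braking: 88 − 33.333 = 54.667 m.
v² = 2a·d ⇒ a = v²/(2d) = 33.3333² / (2 × 54.667) = 1111.109 / 109.334 = 10.1625 m/s².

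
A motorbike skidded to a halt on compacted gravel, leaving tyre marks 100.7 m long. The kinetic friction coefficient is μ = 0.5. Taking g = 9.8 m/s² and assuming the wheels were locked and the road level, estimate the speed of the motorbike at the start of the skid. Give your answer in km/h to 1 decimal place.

Deceleration a = μg = 0.5 × 9.8 = 4.900 m/s².
v = √(2a·d) = √(2 × 4.900 × 100.7) = √986.860 = 31.4143 m/s.
= 31.4143 × 3.6 = 113.091 km/h.

Initial speed ≈ 113.1 km/h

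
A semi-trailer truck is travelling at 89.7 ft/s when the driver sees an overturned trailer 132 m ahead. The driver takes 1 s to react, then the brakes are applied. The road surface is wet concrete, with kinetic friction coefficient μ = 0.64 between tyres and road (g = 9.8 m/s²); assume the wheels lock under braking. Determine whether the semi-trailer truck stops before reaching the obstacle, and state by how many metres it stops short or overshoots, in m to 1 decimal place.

89.7 ft/s × 0.3048 = 27.3406 m/s.
a = μg = 0.64 × 9.8 = 6.272 m/s².
Reaction distance = 27.3406 × 1 = 27.341 m.
Braking distance = v²/(2a) = 747.508 / 12.544 = 59.591 m.
Total stopping distance = 27.341 + 59.591 = 86.932 m, vs 132 m available — it stops with 132 − 86.932 = 45.068 m to spare.

Yes — it stops 45.1 m short of the obstacle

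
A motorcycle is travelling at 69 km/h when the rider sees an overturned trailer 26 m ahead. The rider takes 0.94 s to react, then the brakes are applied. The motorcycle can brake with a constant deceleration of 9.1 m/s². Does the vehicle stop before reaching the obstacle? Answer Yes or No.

No

69 km/h ÷ 3.6 = 19.1667 m/s.
Reaction distance = 19.1667 × 0.94 = 18.017 m.
Braking distance = v²/(2a) = 367.362 / 18.200 = 20.185 m.
Total stopping distance = 18.017 + 20.185 = 38.202 m, vs 26 m available — it cannot stop in time and overshoots by 38.202 − 26 = 12.202 m.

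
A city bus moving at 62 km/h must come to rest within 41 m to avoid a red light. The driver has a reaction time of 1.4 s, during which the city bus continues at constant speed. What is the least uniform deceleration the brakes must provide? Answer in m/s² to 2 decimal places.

Required deceleration ≈ 8.78 m/s²

62 km/h ÷ 3.6 = 17.2222 m/s.
Distance covered during reaction = 17.2222 × 1.4 = 24.111 m.
Distance available for braking: 41 − 24.111 = 16.889 m.
v² = 2a·d ⇒ a = v²/(2d) = 17.2222² / (2 × 16.889) = 296.604 / 33.778 = 8.7810 m/s².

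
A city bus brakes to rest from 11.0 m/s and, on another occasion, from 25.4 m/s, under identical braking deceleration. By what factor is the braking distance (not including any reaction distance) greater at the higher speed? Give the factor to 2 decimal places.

Braking distance d = v²/(2a), so with a fixed, d ∝ v².
Factor = (25.4/11.0)² = 2.3091² = 5.3319.

Factor ≈ 5.33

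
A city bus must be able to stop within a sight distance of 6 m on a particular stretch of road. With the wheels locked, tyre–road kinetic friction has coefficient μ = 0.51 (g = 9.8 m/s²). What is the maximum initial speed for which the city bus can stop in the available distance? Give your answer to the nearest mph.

Maximum speed ≈ 17 mph

a = μg = 0.51 × 9.8 = 4.998 m/s².
v²/(2a) = d ⇒ v = √(2 × 4.998 × 6) = √59.98 = 7.7447 m/s.
7.7447 m/s ÷ 0.44704 = 17.324 mph.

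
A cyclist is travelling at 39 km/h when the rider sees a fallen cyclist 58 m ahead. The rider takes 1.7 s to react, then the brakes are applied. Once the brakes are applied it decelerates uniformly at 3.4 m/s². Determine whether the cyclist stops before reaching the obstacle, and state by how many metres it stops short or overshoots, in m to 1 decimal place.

39 km/h ÷ 3.6 = 10.8333 m/s.
Reaction distance = 10.8333 × 1.7 = 18.417 m.
Braking distance = v²/(2a) = 117.360 / 6.800 = 17.259 m.
Total stopping distance = 18.417 + 17.259 = 35.676 m, vs 58 m available — it stops with 58 − 35.676 = 22.324 m to spare.

Yes — it stops 22.3 m short of the obstacle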